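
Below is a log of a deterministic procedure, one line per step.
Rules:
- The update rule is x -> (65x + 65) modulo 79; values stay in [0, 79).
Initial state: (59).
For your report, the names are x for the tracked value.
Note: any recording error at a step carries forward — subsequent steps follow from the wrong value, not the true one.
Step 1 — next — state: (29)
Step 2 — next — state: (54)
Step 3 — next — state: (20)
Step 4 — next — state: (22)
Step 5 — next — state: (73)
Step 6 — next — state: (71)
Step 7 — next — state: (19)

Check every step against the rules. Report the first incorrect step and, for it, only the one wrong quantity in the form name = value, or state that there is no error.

Step 1: x = (65*59 + 65) mod 79 = 29 — matches.
Step 2: x = (65*29 + 65) mod 79 = 54 — matches.
Step 3: x = (65*54 + 65) mod 79 = 20 — checks out.
Step 4: x = (65*20 + 65) mod 79 = 22 — confirmed correct.
Step 5: x = (65*22 + 65) mod 79 = 73 — matches.
Step 6: x = (65*73 + 65) mod 79 = 70 — a discrepancy with the log.
Step 6 is the first one off; corrected, x = 70.

step 6, x = 70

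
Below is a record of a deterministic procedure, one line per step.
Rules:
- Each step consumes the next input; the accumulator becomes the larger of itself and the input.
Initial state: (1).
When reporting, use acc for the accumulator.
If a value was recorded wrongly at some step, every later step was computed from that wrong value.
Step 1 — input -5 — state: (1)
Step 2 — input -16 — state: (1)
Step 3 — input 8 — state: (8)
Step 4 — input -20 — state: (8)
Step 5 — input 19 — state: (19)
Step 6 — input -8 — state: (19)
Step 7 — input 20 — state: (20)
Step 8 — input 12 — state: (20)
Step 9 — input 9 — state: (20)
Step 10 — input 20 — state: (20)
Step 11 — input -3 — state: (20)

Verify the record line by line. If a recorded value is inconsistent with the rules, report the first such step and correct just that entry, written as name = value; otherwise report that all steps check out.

Recomputing the run from the initial state:
step 1: acc = 1
step 2: acc = 1
step 3: acc = 8
step 4: acc = 8
step 5: acc = 19
step 6: acc = 19
step 7: acc = 20
step 8: acc = 20
step 9: acc = 20
step 10: acc = 20
step 11: acc = 20
This matches the record at every step.

no error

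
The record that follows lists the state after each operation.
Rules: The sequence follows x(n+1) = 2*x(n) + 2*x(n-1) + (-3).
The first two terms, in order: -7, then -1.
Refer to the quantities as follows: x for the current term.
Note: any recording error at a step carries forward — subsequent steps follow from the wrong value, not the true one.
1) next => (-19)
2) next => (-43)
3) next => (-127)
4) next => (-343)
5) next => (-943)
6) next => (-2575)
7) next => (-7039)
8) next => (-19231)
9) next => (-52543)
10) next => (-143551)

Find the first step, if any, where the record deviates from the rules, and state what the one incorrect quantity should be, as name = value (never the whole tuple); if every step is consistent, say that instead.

no error

step 1: x = 2*(-1) + (2)*(-7) + (-3) = -19 -> checks out
step 2: x = 2*(-19) + (2)*(-1) + (-3) = -43 -> confirmed correct
step 3: x = 2*(-43) + (2)*(-19) + (-3) = -127 -> agrees with the record
step 4: x = 2*(-127) + (2)*(-43) + (-3) = -343 -> confirmed correct
step 5: x = 2*(-343) + (2)*(-127) + (-3) = -943 -> consistent with the record
step 6: x = 2*(-943) + (2)*(-343) + (-3) = -2575 -> consistent with the record
step 7: x = 2*(-2575) + (2)*(-943) + (-3) = -7039 -> confirmed correct
step 8: x = 2*(-7039) + (2)*(-2575) + (-3) = -19231 -> verified
step 9: x = 2*(-19231) + (2)*(-7039) + (-3) = -52543 -> same as recorded
step 10: x = 2*(-52543) + (2)*(-19231) + (-3) = -143551 -> verified
The recomputation confirms every line.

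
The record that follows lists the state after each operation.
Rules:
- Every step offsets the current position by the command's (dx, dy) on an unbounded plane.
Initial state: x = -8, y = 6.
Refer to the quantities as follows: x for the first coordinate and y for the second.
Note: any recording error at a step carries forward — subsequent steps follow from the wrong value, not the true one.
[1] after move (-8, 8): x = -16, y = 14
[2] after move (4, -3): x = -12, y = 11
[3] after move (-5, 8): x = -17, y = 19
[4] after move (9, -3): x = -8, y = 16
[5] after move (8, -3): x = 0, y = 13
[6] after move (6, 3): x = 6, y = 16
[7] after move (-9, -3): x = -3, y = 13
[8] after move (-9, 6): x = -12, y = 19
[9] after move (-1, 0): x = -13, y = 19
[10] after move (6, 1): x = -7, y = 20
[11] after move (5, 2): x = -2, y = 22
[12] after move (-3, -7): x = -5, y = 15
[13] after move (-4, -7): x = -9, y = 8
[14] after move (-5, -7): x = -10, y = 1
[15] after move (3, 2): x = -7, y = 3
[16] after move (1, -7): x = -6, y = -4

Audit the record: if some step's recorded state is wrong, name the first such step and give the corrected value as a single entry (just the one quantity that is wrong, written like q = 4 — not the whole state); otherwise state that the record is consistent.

step 14, x = -14

Step 1: x = -8 + (-8) = -16, y = 6 + (8) = 14 — exactly as logged.
Step 2: x = -16 + (4) = -12, y = 14 + (-3) = 11 — exactly as logged.
Step 3: x = -12 + (-5) = -17, y = 11 + (8) = 19 — matches.
Step 4: x = -17 + (9) = -8, y = 19 + (-3) = 16 — matches.
Step 5: x = -8 + (8) = 0, y = 16 + (-3) = 13 — verified.
Step 6: x = 0 + (6) = 6, y = 13 + (3) = 16 — consistent with the record.
Step 7: x = 6 + (-9) = -3, y = 16 + (-3) = 13 — in agreement.
Step 8: x = -3 + (-9) = -12, y = 13 + (6) = 19 — matches.
Step 9: x = -12 + (-1) = -13, y = 19 + (0) = 19 — matches.
Step 10: x = -13 + (6) = -7, y = 19 + (1) = 20 — matches.
Step 11: x = -7 + (5) = -2, y = 20 + (2) = 22 — agrees with the record.
Step 12: x = -2 + (-3) = -5, y = 22 + (-7) = 15 — no discrepancy.
Step 13: x = -5 + (-4) = -9, y = 15 + (-7) = 8 — agrees with the record.
Step 14: x = -9 + (-5) = -14, y = 8 + (-7) = 1 — not what was recorded.
Step 14 is the first one off; corrected, x = -14.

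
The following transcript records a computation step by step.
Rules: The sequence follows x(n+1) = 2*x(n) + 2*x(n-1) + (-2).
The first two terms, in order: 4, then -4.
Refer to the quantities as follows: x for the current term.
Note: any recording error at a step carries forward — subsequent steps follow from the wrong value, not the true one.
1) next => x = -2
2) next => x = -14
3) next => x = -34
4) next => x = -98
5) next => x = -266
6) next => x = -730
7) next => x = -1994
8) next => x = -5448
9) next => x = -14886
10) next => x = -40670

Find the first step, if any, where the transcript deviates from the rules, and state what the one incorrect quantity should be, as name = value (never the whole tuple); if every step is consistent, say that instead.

Recomputing the run from the initial state:
step 1: x = -2
step 2: x = -14
step 3: x = -34
step 4: x = -98
step 5: x = -266
step 6: x = -730
step 7: x = -1994
step 8: x = -5450
step 9: x = -14890
step 10: x = -40682
The first disagreement with the transcript is at step 8, where the value should be x = -5450.

step 8, x = -5450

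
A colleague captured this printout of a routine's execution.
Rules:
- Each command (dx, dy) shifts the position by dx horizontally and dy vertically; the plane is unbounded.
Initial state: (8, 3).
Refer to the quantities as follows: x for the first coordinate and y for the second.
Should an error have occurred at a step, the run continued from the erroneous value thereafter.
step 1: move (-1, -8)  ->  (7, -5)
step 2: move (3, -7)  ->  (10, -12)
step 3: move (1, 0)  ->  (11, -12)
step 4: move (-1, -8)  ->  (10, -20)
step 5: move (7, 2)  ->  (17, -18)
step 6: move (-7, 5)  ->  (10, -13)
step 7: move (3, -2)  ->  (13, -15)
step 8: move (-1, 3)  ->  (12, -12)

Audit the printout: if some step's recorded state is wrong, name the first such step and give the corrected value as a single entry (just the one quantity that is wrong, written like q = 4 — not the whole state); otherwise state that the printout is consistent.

Recomputing the run from the initial state:
step 1: x = 7, y = -5
step 2: x = 10, y = -12
step 3: x = 11, y = -12
step 4: x = 10, y = -20
step 5: x = 17, y = -18
step 6: x = 10, y = -13
step 7: x = 13, y = -15
step 8: x = 12, y = -12
This matches the printout at every step.

no error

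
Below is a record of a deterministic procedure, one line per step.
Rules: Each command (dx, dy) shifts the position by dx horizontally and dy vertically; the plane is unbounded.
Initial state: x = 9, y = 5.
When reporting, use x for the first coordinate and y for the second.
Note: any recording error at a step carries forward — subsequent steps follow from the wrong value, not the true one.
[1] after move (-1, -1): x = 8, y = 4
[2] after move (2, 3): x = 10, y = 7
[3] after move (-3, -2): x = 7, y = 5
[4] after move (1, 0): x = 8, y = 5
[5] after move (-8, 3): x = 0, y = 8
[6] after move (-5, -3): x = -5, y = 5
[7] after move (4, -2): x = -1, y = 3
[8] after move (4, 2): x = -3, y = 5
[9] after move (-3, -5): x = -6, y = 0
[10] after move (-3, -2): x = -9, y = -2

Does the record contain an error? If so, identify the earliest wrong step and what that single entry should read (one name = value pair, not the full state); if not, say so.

1. x = 9 + (-1) = 8, y = 5 + (-1) = 4 (no discrepancy)
2. x = 8 + (2) = 10, y = 4 + (3) = 7 (agrees with the record)
3. x = 10 + (-3) = 7, y = 7 + (-2) = 5 (agrees with the record)
4. x = 7 + (1) = 8, y = 5 + (0) = 5 (verified)
5. x = 8 + (-8) = 0, y = 5 + (3) = 8 (same as recorded)
6. x = 0 + (-5) = -5, y = 8 + (-3) = 5 (checks out)
7. x = -5 + (4) = -1, y = 5 + (-2) = 3 (checks out)
8. x = -1 + (4) = 3, y = 3 + (2) = 5 (the record disagrees here)
The earliest wrong entry is at step 8: it should read x = 3.

step 8, x = 3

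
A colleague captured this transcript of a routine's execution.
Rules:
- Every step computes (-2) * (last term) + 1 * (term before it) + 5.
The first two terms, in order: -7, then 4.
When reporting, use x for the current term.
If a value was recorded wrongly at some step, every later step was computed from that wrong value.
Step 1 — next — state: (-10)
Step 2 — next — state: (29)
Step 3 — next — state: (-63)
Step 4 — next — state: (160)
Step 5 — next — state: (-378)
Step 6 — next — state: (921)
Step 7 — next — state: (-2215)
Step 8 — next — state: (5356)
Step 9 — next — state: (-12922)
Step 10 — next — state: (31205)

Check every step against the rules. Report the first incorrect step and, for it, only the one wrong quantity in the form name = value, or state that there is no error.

1. x = -2*(4) + (1)*(-7) + (5) = -10 (no discrepancy)
2. x = -2*(-10) + (1)*(4) + (5) = 29 (checks out)
3. x = -2*(29) + (1)*(-10) + (5) = -63 (agrees with the transcript)
4. x = -2*(-63) + (1)*(29) + (5) = 160 (checks out)
5. x = -2*(160) + (1)*(-63) + (5) = -378 (consistent with the transcript)
6. x = -2*(-378) + (1)*(160) + (5) = 921 (matches)
7. x = -2*(921) + (1)*(-378) + (5) = -2215 (checks out)
8. x = -2*(-2215) + (1)*(921) + (5) = 5356 (consistent with the transcript)
9. x = -2*(5356) + (1)*(-2215) + (5) = -12922 (same as recorded)
10. x = -2*(-12922) + (1)*(5356) + (5) = 31205 (same as recorded)
All steps check out; nothing to correct.

no error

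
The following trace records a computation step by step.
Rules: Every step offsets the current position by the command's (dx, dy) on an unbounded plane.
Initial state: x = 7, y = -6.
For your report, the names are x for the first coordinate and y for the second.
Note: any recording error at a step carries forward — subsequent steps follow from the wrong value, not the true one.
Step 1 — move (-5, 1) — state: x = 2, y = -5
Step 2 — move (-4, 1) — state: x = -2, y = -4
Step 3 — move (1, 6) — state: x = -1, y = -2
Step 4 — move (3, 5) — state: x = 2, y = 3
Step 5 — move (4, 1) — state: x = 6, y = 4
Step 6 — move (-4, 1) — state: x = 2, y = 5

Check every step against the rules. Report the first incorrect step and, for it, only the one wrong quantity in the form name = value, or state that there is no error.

step 3, y = 2

Step 1: x = 7 + (-5) = 2, y = -6 + (1) = -5 — in agreement.
Step 2: x = 2 + (-4) = -2, y = -5 + (1) = -4 — consistent with the trace.
Step 3: x = -2 + (1) = -1, y = -4 + (6) = 2 — a discrepancy with the trace.
First incorrect step: 3; the correct value is y = 2.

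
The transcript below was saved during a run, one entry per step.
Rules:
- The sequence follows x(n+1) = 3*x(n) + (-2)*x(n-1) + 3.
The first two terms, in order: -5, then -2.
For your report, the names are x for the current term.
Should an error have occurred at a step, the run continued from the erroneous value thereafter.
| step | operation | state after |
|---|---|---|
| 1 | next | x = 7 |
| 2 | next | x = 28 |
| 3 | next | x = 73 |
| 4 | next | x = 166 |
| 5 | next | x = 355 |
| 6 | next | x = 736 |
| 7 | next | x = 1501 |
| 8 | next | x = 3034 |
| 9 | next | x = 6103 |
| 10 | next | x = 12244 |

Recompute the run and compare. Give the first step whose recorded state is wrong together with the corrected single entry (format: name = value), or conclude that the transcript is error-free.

step 1: x = 3*(-2) + (-2)*(-5) + (3) = 7 -> matches
step 2: x = 3*(7) + (-2)*(-2) + (3) = 28 -> confirmed correct
step 3: x = 3*(28) + (-2)*(7) + (3) = 73 -> consistent with the transcript
step 4: x = 3*(73) + (-2)*(28) + (3) = 166 -> exactly as logged
step 5: x = 3*(166) + (-2)*(73) + (3) = 355 -> no discrepancy
step 6: x = 3*(355) + (-2)*(166) + (3) = 736 -> same as recorded
step 7: x = 3*(736) + (-2)*(355) + (3) = 1501 -> same as recorded
step 8: x = 3*(1501) + (-2)*(736) + (3) = 3034 -> checks out
step 9: x = 3*(3034) + (-2)*(1501) + (3) = 6103 -> consistent with the transcript
step 10: x = 3*(6103) + (-2)*(3034) + (3) = 12244 -> same as recorded
The recomputation confirms every line.

no error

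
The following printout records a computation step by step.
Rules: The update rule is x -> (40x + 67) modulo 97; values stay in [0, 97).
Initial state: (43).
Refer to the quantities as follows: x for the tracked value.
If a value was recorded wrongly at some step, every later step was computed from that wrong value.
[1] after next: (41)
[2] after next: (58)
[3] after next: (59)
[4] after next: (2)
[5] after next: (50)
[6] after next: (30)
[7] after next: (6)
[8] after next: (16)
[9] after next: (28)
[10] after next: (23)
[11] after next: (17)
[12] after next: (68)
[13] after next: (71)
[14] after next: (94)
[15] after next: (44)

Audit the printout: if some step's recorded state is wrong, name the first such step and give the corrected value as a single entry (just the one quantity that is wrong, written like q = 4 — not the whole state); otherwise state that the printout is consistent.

Recomputing the run from the initial state:
step 1: x = 41
step 2: x = 58
step 3: x = 59
step 4: x = 2
step 5: x = 50
step 6: x = 30
step 7: x = 6
step 8: x = 16
step 9: x = 28
step 10: x = 23
step 11: x = 17
step 12: x = 68
step 13: x = 71
step 14: x = 94
step 15: x = 44
This matches the printout at every step.

no error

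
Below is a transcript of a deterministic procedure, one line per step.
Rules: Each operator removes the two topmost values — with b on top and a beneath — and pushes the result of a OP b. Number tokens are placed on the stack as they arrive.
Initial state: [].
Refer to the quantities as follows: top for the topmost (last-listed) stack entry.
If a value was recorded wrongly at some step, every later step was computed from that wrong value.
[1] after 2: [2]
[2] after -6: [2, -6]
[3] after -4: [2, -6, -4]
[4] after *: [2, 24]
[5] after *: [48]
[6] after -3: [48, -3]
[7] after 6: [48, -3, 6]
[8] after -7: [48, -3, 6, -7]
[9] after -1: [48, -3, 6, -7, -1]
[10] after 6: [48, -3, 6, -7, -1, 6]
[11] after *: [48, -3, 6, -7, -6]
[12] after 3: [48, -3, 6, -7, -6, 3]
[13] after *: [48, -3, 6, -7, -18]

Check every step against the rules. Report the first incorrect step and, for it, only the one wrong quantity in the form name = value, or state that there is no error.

no error

Recomputing the run from the initial state:
step 1: [2]
step 2: [2, -6]
step 3: [2, -6, -4]
step 4: [2, 24]
step 5: [48]
step 6: [48, -3]
step 7: [48, -3, 6]
step 8: [48, -3, 6, -7]
step 9: [48, -3, 6, -7, -1]
step 10: [48, -3, 6, -7, -1, 6]
step 11: [48, -3, 6, -7, -6]
step 12: [48, -3, 6, -7, -6, 3]
step 13: [48, -3, 6, -7, -18]
This matches the transcript at every step.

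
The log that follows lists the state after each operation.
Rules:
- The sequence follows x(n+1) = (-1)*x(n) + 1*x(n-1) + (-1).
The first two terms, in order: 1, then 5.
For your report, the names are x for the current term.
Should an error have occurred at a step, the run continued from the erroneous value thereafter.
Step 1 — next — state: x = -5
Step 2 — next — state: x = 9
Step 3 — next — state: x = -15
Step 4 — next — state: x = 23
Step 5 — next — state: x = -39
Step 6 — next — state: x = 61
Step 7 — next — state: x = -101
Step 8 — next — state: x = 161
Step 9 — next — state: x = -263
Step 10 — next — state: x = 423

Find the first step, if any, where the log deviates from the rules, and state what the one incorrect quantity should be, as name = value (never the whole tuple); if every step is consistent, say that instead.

Recomputing the run from the initial state:
step 1: x = -5
step 2: x = 9
step 3: x = -15
step 4: x = 23
step 5: x = -39
step 6: x = 61
step 7: x = -101
step 8: x = 161
step 9: x = -263
step 10: x = 423
This matches the log at every step.

no error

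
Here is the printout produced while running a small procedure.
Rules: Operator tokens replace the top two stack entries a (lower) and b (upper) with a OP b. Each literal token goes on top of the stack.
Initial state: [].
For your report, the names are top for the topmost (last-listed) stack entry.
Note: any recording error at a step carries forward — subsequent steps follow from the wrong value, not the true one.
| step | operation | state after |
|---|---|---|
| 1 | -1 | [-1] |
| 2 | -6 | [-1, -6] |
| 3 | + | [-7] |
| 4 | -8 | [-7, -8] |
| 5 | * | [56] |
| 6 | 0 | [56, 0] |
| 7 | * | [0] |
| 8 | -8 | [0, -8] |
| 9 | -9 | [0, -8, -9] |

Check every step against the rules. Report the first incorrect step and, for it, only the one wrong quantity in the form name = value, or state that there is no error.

no error

Recomputing the run from the initial state:
step 1: [-1]
step 2: [-1, -6]
step 3: [-7]
step 4: [-7, -8]
step 5: [56]
step 6: [56, 0]
step 7: [0]
step 8: [0, -8]
step 9: [0, -8, -9]
This matches the printout at every step.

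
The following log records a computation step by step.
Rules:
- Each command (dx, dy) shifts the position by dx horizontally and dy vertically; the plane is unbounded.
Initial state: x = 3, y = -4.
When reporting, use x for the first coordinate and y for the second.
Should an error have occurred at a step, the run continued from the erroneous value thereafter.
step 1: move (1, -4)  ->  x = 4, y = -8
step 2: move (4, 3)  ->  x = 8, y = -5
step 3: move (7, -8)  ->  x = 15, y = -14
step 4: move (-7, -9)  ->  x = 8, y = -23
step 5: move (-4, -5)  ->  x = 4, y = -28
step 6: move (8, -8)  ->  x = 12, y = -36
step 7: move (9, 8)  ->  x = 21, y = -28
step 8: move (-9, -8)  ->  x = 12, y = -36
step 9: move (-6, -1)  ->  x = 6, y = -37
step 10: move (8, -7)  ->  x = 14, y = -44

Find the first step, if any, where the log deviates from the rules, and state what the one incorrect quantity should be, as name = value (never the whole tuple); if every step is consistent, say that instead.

1. x = 3 + (1) = 4, y = -4 + (-4) = -8 (same as recorded)
2. x = 4 + (4) = 8, y = -8 + (3) = -5 (agrees with the log)
3. x = 8 + (7) = 15, y = -5 + (-8) = -13 (the entry is off here)
First deviation found at step 3; the corrected entry is y = -13.

step 3, y = -13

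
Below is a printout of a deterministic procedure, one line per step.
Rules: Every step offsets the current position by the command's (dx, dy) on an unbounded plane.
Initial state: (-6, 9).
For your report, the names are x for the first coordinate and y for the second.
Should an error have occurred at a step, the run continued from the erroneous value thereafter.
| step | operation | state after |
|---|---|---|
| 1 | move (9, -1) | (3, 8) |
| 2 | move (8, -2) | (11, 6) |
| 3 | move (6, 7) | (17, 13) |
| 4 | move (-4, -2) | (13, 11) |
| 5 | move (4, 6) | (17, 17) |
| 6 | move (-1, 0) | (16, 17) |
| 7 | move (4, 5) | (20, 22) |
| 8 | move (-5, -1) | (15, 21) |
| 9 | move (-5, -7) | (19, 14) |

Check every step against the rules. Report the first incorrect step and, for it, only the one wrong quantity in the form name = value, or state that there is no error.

step 9, x = 10

step 1: x = -6 + (9) = 3, y = 9 + (-1) = 8 -> no discrepancy
step 2: x = 3 + (8) = 11, y = 8 + (-2) = 6 -> checks out
step 3: x = 11 + (6) = 17, y = 6 + (7) = 13 -> verified
step 4: x = 17 + (-4) = 13, y = 13 + (-2) = 11 -> checks out
step 5: x = 13 + (4) = 17, y = 11 + (6) = 17 -> agrees with the printout
step 6: x = 17 + (-1) = 16, y = 17 + (0) = 17 -> checks out
step 7: x = 16 + (4) = 20, y = 17 + (5) = 22 -> exactly as logged
step 8: x = 20 + (-5) = 15, y = 22 + (-1) = 21 -> confirmed correct
step 9: x = 15 + (-5) = 10, y = 21 + (-7) = 14 -> this is not what the printout shows
The audit stops at step 9: the recorded entry is wrong and should be x = 10.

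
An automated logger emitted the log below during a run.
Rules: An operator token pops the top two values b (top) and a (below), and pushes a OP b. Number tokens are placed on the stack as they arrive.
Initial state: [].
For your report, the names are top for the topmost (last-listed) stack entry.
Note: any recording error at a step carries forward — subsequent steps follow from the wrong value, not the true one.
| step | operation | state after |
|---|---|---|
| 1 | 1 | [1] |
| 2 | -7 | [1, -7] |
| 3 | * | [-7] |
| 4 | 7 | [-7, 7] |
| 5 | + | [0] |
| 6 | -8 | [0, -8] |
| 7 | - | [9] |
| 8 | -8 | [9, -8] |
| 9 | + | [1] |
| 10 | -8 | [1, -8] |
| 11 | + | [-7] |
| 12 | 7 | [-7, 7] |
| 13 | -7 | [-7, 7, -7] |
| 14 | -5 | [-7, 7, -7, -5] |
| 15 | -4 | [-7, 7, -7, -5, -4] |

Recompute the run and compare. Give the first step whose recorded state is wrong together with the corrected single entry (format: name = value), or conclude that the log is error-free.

Recomputing the run from the initial state:
step 1: [1]
step 2: [1, -7]
step 3: [-7]
step 4: [-7, 7]
step 5: [0]
step 6: [0, -8]
step 7: [8]
step 8: [8, -8]
step 9: [0]
step 10: [0, -8]
step 11: [-8]
step 12: [-8, 7]
step 13: [-8, 7, -7]
step 14: [-8, 7, -7, -5]
step 15: [-8, 7, -7, -5, -4]
The first disagreement with the log is at step 7, where the value should be top = 8.

step 7, top = 8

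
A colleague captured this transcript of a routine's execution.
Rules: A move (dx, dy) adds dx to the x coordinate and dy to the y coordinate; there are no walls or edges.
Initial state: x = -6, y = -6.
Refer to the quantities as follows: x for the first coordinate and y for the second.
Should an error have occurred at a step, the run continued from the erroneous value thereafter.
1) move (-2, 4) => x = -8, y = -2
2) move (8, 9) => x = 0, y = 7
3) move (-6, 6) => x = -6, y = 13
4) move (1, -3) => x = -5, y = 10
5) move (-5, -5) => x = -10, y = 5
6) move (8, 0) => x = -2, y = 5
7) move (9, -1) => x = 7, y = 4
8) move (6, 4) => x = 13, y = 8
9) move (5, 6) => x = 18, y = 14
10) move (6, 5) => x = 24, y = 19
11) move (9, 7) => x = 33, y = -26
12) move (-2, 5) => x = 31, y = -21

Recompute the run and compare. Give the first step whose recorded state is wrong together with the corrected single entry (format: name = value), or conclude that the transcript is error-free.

Recomputing the run from the initial state:
step 1: x = -8, y = -2
step 2: x = 0, y = 7
step 3: x = -6, y = 13
step 4: x = -5, y = 10
step 5: x = -10, y = 5
step 6: x = -2, y = 5
step 7: x = 7, y = 4
step 8: x = 13, y = 8
step 9: x = 18, y = 14
step 10: x = 24, y = 19
step 11: x = 33, y = 26
step 12: x = 31, y = 31
The first disagreement with the transcript is at step 11, where the value should be y = 26.

step 11, y = 26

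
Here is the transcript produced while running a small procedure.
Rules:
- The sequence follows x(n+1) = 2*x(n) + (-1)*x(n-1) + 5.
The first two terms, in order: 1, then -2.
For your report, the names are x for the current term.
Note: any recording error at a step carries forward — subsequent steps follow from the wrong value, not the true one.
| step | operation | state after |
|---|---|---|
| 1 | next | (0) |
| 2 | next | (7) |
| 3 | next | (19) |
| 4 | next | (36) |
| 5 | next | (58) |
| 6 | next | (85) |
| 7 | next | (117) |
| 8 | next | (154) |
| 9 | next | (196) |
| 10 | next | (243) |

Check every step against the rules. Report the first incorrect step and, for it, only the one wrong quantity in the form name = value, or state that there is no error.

no error

Recomputing the run from the initial state:
step 1: x = 0
step 2: x = 7
step 3: x = 19
step 4: x = 36
step 5: x = 58
step 6: x = 85
step 7: x = 117
step 8: x = 154
step 9: x = 196
step 10: x = 243
This matches the transcript at every step.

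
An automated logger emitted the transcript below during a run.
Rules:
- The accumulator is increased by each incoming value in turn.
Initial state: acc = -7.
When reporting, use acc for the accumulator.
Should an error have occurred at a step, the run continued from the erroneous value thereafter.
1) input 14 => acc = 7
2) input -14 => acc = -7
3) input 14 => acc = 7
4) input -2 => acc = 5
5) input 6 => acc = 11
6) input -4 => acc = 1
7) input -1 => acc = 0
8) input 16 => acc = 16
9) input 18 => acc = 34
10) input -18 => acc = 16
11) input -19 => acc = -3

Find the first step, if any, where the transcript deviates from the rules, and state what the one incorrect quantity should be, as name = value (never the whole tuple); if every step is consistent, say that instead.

1. acc = -7 + 14 = 7 (agrees with the transcript)
2. acc = 7 + -14 = -7 (in agreement)
3. acc = -7 + 14 = 7 (confirmed correct)
4. acc = 7 + -2 = 5 (exactly as logged)
5. acc = 5 + 6 = 11 (verified)
6. acc = 11 + -4 = 7 (this is not what the transcript shows)
Conclusion: step 6 carries the first error; the entry should be acc = 7.

step 6, acc = 7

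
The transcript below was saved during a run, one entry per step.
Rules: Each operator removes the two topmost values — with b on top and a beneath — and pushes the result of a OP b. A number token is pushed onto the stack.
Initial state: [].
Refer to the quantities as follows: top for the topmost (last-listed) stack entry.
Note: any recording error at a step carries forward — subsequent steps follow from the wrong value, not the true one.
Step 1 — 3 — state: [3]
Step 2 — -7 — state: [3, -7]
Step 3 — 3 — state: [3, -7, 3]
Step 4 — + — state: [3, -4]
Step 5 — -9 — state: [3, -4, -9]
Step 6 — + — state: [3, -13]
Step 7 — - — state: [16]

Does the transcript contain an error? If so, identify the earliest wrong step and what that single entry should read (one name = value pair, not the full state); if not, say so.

Recomputing the run from the initial state:
step 1: [3]
step 2: [3, -7]
step 3: [3, -7, 3]
step 4: [3, -4]
step 5: [3, -4, -9]
step 6: [3, -13]
step 7: [16]
This matches the transcript at every step.

no error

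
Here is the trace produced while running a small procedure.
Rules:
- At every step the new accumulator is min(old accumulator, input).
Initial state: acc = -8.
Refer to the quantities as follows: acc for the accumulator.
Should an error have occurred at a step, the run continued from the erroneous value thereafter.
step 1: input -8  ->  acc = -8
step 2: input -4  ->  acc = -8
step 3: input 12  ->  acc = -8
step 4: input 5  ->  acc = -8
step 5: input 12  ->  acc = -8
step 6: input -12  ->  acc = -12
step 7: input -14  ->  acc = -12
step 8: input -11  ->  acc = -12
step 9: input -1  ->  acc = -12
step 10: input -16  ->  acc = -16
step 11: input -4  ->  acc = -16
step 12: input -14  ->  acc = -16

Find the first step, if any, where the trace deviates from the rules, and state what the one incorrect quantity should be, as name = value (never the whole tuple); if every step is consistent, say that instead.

step 7, acc = -14

step 1: acc = min(-8, -8) = -8 -> checks out
step 2: acc = min(-8, -4) = -8 -> same as recorded
step 3: acc = min(-8, 12) = -8 -> same as recorded
step 4: acc = min(-8, 5) = -8 -> confirmed correct
step 5: acc = min(-8, 12) = -8 -> no discrepancy
step 6: acc = min(-8, -12) = -12 -> in agreement
step 7: acc = min(-12, -14) = -14 -> the entry is off here
That makes step 7 the first incorrect line — acc = -14 is what it should show.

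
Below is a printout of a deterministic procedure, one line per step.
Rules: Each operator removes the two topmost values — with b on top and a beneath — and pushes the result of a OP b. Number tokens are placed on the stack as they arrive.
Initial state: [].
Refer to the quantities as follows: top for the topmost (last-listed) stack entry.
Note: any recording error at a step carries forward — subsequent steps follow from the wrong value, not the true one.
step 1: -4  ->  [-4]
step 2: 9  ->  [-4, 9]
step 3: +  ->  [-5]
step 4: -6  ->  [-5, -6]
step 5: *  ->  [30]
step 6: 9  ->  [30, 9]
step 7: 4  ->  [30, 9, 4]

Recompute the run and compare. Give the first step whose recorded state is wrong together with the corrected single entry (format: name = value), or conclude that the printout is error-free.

Recomputing the run from the initial state:
step 1: [-4]
step 2: [-4, 9]
step 3: [5]
step 4: [5, -6]
step 5: [-30]
step 6: [-30, 9]
step 7: [-30, 9, 4]
The first disagreement with the printout is at step 3, where the value should be top = 5.

step 3, top = 5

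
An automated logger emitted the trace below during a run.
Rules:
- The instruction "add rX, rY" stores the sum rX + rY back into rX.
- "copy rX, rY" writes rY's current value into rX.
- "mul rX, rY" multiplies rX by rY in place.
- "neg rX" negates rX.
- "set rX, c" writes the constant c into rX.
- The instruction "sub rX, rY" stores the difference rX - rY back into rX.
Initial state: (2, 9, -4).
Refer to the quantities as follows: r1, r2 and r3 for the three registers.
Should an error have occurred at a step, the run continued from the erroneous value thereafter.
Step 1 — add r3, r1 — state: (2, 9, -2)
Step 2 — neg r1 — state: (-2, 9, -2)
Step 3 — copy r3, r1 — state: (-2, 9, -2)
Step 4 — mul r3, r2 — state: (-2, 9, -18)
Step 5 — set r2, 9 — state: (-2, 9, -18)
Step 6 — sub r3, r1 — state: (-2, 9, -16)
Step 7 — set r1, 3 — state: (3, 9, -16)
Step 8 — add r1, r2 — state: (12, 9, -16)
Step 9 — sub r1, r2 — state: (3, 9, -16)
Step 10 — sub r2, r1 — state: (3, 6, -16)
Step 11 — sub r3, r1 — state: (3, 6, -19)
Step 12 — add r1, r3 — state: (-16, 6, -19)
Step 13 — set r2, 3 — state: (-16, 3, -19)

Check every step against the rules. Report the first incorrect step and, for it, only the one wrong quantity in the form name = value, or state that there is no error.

no error

step 1: r3 = -4 + 2 = -2 -> exactly as logged
step 2: r1 = -(2) = -2 -> matches
step 3: r3 = -2 -> in agreement
step 4: r3 = -2 * 9 = -18 -> matches
step 5: r2 = 9 -> checks out
step 6: r3 = -18 - -2 = -16 -> same as recorded
step 7: r1 = 3 -> no discrepancy
step 8: r1 = 3 + 9 = 12 -> confirmed correct
step 9: r1 = 12 - 9 = 3 -> consistent with the trace
step 10: r2 = 9 - 3 = 6 -> exactly as logged
step 11: r3 = -16 - 3 = -19 -> consistent with the trace
step 12: r1 = 3 + -19 = -16 -> consistent with the trace
step 13: r2 = 3 -> in agreement
All steps check out; nothing to correct.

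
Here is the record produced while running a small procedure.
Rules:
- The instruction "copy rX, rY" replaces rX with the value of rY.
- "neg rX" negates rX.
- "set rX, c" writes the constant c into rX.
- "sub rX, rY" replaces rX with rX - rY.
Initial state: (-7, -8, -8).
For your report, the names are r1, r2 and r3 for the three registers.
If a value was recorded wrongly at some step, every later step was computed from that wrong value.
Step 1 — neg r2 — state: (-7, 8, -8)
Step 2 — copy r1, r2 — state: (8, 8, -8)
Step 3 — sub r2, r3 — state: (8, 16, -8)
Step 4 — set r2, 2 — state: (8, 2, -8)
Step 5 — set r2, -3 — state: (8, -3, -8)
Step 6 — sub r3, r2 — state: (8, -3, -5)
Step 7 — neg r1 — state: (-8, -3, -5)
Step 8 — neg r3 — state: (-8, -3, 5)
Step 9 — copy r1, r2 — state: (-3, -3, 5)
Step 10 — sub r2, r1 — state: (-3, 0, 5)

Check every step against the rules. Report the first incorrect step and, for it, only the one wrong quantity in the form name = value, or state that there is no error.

Recomputing the run from the initial state:
step 1: r1 = -7, r2 = 8, r3 = -8
step 2: r1 = 8, r2 = 8, r3 = -8
step 3: r1 = 8, r2 = 16, r3 = -8
step 4: r1 = 8, r2 = 2, r3 = -8
step 5: r1 = 8, r2 = -3, r3 = -8
step 6: r1 = 8, r2 = -3, r3 = -5
step 7: r1 = -8, r2 = -3, r3 = -5
step 8: r1 = -8, r2 = -3, r3 = 5
step 9: r1 = -3, r2 = -3, r3 = 5
step 10: r1 = -3, r2 = 0, r3 = 5
This matches the record at every step.

no error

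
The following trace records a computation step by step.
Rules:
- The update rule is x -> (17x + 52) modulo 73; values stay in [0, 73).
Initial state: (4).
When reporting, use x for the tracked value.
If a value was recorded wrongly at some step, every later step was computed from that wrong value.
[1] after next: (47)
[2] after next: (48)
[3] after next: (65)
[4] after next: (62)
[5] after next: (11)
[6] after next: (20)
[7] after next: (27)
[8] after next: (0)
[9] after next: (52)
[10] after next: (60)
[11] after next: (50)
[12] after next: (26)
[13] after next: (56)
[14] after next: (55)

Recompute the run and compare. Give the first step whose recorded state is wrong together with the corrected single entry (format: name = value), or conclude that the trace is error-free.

Recomputing the run from the initial state:
step 1: x = 47
step 2: x = 48
step 3: x = 65
step 4: x = 62
step 5: x = 11
step 6: x = 20
step 7: x = 27
step 8: x = 0
step 9: x = 52
step 10: x = 60
step 11: x = 50
step 12: x = 26
step 13: x = 56
step 14: x = 55
This matches the trace at every step.

no error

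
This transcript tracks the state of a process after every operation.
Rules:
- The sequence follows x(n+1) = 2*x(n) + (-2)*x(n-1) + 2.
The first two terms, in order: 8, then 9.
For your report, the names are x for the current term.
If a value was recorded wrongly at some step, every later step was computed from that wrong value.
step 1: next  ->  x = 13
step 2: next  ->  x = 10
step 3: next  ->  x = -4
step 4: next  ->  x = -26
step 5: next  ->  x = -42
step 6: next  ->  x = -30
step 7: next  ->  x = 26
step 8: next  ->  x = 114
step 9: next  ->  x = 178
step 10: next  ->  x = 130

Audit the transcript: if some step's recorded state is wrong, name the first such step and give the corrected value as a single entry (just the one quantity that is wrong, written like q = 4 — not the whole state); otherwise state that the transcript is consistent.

step 1, x = 4

Recomputing the run from the initial state:
step 1: x = 4
step 2: x = -8
step 3: x = -22
step 4: x = -26
step 5: x = -6
step 6: x = 42
step 7: x = 98
step 8: x = 114
step 9: x = 34
step 10: x = -158
The first disagreement with the transcript is at step 1, where the value should be x = 4.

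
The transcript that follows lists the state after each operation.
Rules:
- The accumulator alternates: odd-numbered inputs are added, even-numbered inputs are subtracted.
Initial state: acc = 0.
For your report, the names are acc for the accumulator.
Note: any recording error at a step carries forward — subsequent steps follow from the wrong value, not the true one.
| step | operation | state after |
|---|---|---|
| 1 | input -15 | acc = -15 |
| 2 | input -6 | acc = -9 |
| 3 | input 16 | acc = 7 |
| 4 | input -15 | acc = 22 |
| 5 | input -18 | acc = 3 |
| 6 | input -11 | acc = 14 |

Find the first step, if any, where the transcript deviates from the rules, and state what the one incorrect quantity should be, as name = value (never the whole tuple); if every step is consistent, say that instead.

Step 1: acc = 0 + -15 = -15 — no discrepancy.
Step 2: acc = -15 - -6 = -9 — no discrepancy.
Step 3: acc = -9 + 16 = 7 — checks out.
Step 4: acc = 7 - -15 = 22 — matches.
Step 5: acc = 22 + -18 = 4 — the entry is off here.
The earliest wrong entry is at step 5: it should read acc = 4.

step 5, acc = 4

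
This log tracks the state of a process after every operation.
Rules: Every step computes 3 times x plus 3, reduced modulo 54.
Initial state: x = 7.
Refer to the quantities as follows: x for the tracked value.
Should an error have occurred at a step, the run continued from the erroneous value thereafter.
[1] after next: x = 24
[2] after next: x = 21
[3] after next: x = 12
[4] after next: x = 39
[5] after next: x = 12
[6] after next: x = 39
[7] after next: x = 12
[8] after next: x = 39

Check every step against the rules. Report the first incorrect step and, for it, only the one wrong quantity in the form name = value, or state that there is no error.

1. x = (3*7 + 3) mod 54 = 24 (verified)
2. x = (3*24 + 3) mod 54 = 21 (confirmed correct)
3. x = (3*21 + 3) mod 54 = 12 (exactly as logged)
4. x = (3*12 + 3) mod 54 = 39 (confirmed correct)
5. x = (3*39 + 3) mod 54 = 12 (verified)
6. x = (3*12 + 3) mod 54 = 39 (consistent with the log)
7. x = (3*39 + 3) mod 54 = 12 (consistent with the log)
8. x = (3*12 + 3) mod 54 = 39 (agrees with the log)
Each recorded entry agrees with the recomputation.

no error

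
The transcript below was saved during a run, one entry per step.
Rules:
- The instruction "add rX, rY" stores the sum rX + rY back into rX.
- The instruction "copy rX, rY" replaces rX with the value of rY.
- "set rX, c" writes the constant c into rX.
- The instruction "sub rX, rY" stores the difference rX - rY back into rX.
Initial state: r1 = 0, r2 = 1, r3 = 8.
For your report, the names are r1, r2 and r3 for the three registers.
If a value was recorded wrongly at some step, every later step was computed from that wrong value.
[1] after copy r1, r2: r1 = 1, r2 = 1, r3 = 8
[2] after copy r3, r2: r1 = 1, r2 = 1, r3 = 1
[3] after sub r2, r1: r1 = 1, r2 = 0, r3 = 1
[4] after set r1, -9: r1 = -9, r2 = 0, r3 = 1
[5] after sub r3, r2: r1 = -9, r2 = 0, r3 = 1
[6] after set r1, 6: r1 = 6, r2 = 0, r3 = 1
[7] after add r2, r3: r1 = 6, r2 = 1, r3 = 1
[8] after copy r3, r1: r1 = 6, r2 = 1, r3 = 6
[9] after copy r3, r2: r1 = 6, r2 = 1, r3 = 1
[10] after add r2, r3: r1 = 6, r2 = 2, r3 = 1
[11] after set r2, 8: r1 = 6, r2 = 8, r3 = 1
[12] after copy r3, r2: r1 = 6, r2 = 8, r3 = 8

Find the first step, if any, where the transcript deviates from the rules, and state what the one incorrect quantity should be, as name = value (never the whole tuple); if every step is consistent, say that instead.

step 1: r1 = 1 -> exactly as logged
step 2: r3 = 1 -> in agreement
step 3: r2 = 1 - 1 = 0 -> exactly as logged
step 4: r1 = -9 -> consistent with the transcript
step 5: r3 = 1 - 0 = 1 -> consistent with the transcript
step 6: r1 = 6 -> confirmed correct
step 7: r2 = 0 + 1 = 1 -> matches
step 8: r3 = 6 -> matches
step 9: r3 = 1 -> agrees with the transcript
step 10: r2 = 1 + 1 = 2 -> verified
step 11: r2 = 8 -> matches
step 12: r3 = 8 -> verified
No step deviates from the rules.

no error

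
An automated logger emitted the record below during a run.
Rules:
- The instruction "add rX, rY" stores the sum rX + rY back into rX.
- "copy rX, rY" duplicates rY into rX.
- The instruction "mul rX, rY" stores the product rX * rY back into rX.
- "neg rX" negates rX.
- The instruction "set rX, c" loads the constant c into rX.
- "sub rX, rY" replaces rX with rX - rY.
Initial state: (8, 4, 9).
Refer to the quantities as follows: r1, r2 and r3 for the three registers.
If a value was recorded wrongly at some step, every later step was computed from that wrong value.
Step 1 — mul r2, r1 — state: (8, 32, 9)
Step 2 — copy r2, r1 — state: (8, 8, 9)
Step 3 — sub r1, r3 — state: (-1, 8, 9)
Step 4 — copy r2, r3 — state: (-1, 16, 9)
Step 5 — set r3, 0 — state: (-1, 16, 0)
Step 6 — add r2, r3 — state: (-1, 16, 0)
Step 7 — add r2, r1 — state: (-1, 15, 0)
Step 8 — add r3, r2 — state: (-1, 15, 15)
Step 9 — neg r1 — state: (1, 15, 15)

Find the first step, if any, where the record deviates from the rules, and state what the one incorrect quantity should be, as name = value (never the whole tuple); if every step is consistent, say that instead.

Recomputing the run from the initial state:
step 1: r1 = 8, r2 = 32, r3 = 9
step 2: r1 = 8, r2 = 8, r3 = 9
step 3: r1 = -1, r2 = 8, r3 = 9
step 4: r1 = -1, r2 = 9, r3 = 9
step 5: r1 = -1, r2 = 9, r3 = 0
step 6: r1 = -1, r2 = 9, r3 = 0
step 7: r1 = -1, r2 = 8, r3 = 0
step 8: r1 = -1, r2 = 8, r3 = 8
step 9: r1 = 1, r2 = 8, r3 = 8
The first disagreement with the record is at step 4, where the value should be r2 = 9.

step 4, r2 = 9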